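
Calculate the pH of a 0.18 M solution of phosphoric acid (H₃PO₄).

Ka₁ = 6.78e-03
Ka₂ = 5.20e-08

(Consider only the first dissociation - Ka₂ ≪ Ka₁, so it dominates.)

First dissociation dominates. From Ka₁ = [H⁺][HA⁻]/[H₂A], x² + Ka₁·x − Ka₁·C = 0 with C = 0.18 M and Ka₁ = 6.78e-03. Solving: [H⁺] = (−Ka₁ + √(Ka₁² + 4·Ka₁·C)) / 2 = 3.1708e-02 M. pH = -log(3.1708e-02) = 1.50.

pH = 1.50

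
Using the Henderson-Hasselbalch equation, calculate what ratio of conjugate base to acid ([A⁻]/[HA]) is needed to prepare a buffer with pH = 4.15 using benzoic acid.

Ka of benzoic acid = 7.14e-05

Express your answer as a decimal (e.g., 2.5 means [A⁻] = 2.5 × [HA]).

pKa = -log(7.14e-05) = 4.1463. pH = pKa + log([A⁻]/[HA]), so log([A⁻]/[HA]) = pH − pKa = 4.15 − 4.1463 = 0.0037. [A⁻]/[HA] = 10^(0.0037) = 1.01

[A⁻]/[HA] = 1.01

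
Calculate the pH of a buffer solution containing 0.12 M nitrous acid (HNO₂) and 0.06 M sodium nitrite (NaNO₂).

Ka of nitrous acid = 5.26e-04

pKa = -log(5.26e-04) = 3.28. pH = pKa + log([A⁻]/[HA]) = 3.28 + log(0.06/0.12)

pH = 2.98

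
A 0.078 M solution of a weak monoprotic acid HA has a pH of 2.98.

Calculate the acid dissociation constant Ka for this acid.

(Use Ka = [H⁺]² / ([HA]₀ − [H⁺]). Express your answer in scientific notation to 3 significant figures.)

[H⁺] = 10^(−pH) = 10^(−2.98) = 1.047e-03 M. For HA ⇌ H⁺ + A⁻, Ka = [H⁺][A⁻]/[HA] = [H⁺]² / ([HA]₀ − [H⁺]) = (1.047e-03)² / (0.078 − 1.047e-03) = 1.42e-05.

K_a = 1.42e-05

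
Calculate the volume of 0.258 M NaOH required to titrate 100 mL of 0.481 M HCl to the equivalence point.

At equivalence: moles acid = moles base. moles HCl = 0.481 × 100/1000 = 0.0481 mol. V_base = moles / 0.258 × 1000 = 186.4 mL.

V_{base} = 186.4 mL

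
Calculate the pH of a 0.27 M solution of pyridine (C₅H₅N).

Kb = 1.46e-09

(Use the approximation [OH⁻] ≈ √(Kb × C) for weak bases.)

[OH⁻] = √(Kb × C) = √(1.46e-09 × 0.27) = 1.9854e-05. pOH = 4.70, pH = 14 - pOH

pH = 9.30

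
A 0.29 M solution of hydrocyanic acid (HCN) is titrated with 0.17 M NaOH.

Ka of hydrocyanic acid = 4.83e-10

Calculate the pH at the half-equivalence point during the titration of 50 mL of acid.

At half-equivalence [HA] = [A⁻], so Henderson-Hasselbalch gives pH = pKa = -log(4.83e-10) = 9.32.

pH = pKa = 9.32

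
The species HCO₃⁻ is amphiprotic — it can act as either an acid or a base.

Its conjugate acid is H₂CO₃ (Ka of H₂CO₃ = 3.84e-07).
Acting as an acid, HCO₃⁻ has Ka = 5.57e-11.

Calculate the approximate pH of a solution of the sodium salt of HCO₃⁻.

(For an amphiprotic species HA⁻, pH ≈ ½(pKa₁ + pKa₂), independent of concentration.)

pKa₁ = -log(3.84e-07) = 6.42; pKa₂ = -log(5.57e-11) = 10.25. For an amphiprotic species, pH ≈ ½(pKa₁ + pKa₂) = ½(6.42 + 10.25) = 8.33.

pH = 8.33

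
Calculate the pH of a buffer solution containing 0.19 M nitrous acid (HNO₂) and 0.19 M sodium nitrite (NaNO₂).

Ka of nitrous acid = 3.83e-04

pKa = -log(3.83e-04) = 3.42. pH = pKa + log([A⁻]/[HA]) = 3.42 + log(0.19/0.19)

pH = 3.42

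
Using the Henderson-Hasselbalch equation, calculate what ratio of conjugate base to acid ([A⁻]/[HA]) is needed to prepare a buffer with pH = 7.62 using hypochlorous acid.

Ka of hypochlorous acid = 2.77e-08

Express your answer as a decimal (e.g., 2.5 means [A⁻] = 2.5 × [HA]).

pKa = -log(2.77e-08) = 7.5575. pH = pKa + log([A⁻]/[HA]), so log([A⁻]/[HA]) = pH − pKa = 7.62 − 7.5575 = 0.0625. [A⁻]/[HA] = 10^(0.0625) = 1.15

[A⁻]/[HA] = 1.15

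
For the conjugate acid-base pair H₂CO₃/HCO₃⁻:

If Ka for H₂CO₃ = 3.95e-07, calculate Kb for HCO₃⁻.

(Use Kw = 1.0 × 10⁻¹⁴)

For a conjugate pair Ka × Kb = Kw, so Kb = Kw/Ka = 1.0 × 10⁻¹⁴ / 3.95e-07 = 2.53e-08.

K_b = 2.53e-08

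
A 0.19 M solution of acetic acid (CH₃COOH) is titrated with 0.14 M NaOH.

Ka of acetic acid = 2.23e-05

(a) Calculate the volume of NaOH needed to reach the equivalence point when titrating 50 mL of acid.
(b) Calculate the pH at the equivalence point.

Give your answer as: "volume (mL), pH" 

moles acid = 0.19 × 50/1000 = 0.0095 mol; V_base = moles/0.14 × 1000 = 67.9 mL. At equivalence only the conjugate base is present: [A⁻] = 0.0095/0.118 = 8.0606e-02 M. Kb = Kw/Ka = 4.48e-10; [OH⁻] = √(Kb × [A⁻]) = 6.0122e-06; pOH = 5.22; pH = 14 - pOH = 8.78.

V = 67.9 mL, pH = 8.78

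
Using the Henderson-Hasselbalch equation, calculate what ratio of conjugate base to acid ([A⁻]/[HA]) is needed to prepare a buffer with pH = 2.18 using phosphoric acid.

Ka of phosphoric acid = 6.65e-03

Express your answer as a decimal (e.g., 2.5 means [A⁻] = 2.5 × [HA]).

pKa = -log(6.65e-03) = 2.1772. pH = pKa + log([A⁻]/[HA]), so log([A⁻]/[HA]) = pH − pKa = 2.18 − 2.1772 = 0.0028. [A⁻]/[HA] = 10^(0.0028) = 1.01

[A⁻]/[HA] = 1.01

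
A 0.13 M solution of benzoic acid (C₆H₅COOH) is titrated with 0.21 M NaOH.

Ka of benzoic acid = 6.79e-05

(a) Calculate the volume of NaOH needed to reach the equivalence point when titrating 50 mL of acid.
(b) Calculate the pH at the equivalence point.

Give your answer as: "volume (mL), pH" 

moles acid = 0.13 × 50/1000 = 0.0065 mol; V_base = moles/0.21 × 1000 = 31.0 mL. At equivalence only the conjugate base is present: [A⁻] = 0.0065/0.081 = 8.0294e-02 M. Kb = Kw/Ka = 1.47e-10; [OH⁻] = √(Kb × [A⁻]) = 3.4388e-06; pOH = 5.46; pH = 14 - pOH = 8.54.

V = 31.0 mL, pH = 8.54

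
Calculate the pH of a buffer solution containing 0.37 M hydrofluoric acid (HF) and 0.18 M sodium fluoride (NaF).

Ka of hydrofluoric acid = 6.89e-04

pKa = -log(6.89e-04) = 3.16. pH = pKa + log([A⁻]/[HA]) = 3.16 + log(0.18/0.37)

pH = 2.85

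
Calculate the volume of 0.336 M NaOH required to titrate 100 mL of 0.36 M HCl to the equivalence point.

At equivalence: moles acid = moles base. moles HCl = 0.36 × 100/1000 = 0.036 mol. V_base = moles / 0.336 × 1000 = 107.1 mL.

V_{base} = 107.1 mL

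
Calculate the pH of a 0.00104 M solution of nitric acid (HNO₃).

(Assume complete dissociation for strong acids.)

[H⁺] = 0.00104 M for strong acid. pH = -log[H⁺] = -log(0.00104)

pH = 2.98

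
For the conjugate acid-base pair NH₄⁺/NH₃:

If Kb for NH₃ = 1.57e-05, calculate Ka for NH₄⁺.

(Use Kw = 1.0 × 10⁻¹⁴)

For a conjugate pair Ka × Kb = Kw, so Ka = Kw/Kb = 1.0 × 10⁻¹⁴ / 1.57e-05 = 6.37e-10.

K_a = 6.37e-10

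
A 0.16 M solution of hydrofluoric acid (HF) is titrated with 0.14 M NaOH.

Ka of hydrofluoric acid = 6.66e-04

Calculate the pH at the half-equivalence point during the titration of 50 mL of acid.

At half-equivalence [HA] = [A⁻], so Henderson-Hasselbalch gives pH = pKa = -log(6.66e-04) = 3.18.

pH = pKa = 3.18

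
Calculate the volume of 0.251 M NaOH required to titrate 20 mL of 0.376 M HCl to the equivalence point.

At equivalence: moles acid = moles base. moles HCl = 0.376 × 20/1000 = 0.00752 mol. V_base = moles / 0.251 × 1000 = 30.0 mL.

V_{base} = 30.0 mL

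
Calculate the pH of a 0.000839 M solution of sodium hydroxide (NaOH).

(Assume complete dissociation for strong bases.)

[OH⁻] = 0.000839 M for strong base. pOH = -log[OH⁻] = 3.08, pH = 14 - pOH

pH = 10.92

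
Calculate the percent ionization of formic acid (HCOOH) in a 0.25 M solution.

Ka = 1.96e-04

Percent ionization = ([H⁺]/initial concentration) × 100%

Using Ka equilibrium: x² + Ka×x - Ka×C = 0. Solving: [H⁺] = 6.9027e-03. Percent = (6.9027e-03/0.25) × 100

Percent ionization = 2.76%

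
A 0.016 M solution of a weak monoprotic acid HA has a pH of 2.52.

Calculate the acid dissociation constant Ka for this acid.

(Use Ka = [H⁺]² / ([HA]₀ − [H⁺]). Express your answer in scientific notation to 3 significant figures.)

[H⁺] = 10^(−pH) = 10^(−2.52) = 3.020e-03 M. For HA ⇌ H⁺ + A⁻, Ka = [H⁺][A⁻]/[HA] = [H⁺]² / ([HA]₀ − [H⁺]) = (3.020e-03)² / (0.016 − 3.020e-03) = 7.03e-04.

K_a = 7.03e-04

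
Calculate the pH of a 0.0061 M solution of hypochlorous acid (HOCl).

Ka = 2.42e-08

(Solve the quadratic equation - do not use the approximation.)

x² + Ka×x - Ka×C = 0. Using quadratic formula: [H⁺] = 1.2138e-05

pH = 4.92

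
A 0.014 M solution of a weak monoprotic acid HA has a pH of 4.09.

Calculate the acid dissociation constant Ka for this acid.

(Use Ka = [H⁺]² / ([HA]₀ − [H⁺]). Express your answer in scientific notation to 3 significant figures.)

[H⁺] = 10^(−pH) = 10^(−4.09) = 8.128e-05 M. For HA ⇌ H⁺ + A⁻, Ka = [H⁺][A⁻]/[HA] = [H⁺]² / ([HA]₀ − [H⁺]) = (8.128e-05)² / (0.014 − 8.128e-05) = 4.75e-07.

K_a = 4.75e-07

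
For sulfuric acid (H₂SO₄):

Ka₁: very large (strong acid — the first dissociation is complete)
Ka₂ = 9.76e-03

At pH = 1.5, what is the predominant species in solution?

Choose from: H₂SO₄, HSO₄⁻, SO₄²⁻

The first dissociation is complete, so H₂SO₄ itself is never the predominant species in water; pKa₂ = -log(9.76e-03) = 2.01. For a polyprotic acid the predominant species crosses at each pKa: below pKa_n the protonated form dominates, above it the deprotonated form does. At pH = 1.5, the predominant species is HSO₄⁻.

HSO₄⁻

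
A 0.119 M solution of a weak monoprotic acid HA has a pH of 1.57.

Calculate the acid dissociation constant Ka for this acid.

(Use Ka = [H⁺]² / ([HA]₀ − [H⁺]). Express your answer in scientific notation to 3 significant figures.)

[H⁺] = 10^(−pH) = 10^(−1.57) = 2.692e-02 M. For HA ⇌ H⁺ + A⁻, Ka = [H⁺][A⁻]/[HA] = [H⁺]² / ([HA]₀ − [H⁺]) = (2.692e-02)² / (0.119 − 2.692e-02) = 7.87e-03.

K_a = 7.87e-03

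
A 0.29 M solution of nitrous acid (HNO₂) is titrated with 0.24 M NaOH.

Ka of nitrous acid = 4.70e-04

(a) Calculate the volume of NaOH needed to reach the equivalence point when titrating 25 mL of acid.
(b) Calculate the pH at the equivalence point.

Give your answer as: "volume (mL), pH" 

moles acid = 0.29 × 25/1000 = 0.00725 mol; V_base = moles/0.24 × 1000 = 30.2 mL. At equivalence only the conjugate base is present: [A⁻] = 0.00725/0.055 = 1.3132e-01 M. Kb = Kw/Ka = 2.13e-11; [OH⁻] = √(Kb × [A⁻]) = 1.6715e-06; pOH = 5.78; pH = 14 - pOH = 8.22.

V = 30.2 mL, pH = 8.22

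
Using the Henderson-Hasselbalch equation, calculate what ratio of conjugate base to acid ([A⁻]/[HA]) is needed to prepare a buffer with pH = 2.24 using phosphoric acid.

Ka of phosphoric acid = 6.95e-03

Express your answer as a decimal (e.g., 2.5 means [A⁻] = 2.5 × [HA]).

pKa = -log(6.95e-03) = 2.1580. pH = pKa + log([A⁻]/[HA]), so log([A⁻]/[HA]) = pH − pKa = 2.24 − 2.1580 = 0.0820. [A⁻]/[HA] = 10^(0.0820) = 1.21

[A⁻]/[HA] = 1.21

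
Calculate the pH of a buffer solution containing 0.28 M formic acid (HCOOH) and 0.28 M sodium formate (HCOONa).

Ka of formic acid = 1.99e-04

pKa = -log(1.99e-04) = 3.70. pH = pKa + log([A⁻]/[HA]) = 3.70 + log(0.28/0.28)

pH = 3.70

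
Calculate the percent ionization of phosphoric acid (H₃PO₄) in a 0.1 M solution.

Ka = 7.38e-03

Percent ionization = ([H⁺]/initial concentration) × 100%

Using Ka equilibrium: x² + Ka×x - Ka×C = 0. Solving: [H⁺] = 2.3726e-02. Percent = (2.3726e-02/0.1) × 100

Percent ionization = 23.7%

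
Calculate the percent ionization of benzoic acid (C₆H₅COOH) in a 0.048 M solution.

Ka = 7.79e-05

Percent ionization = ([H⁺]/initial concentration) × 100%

Using Ka equilibrium: x² + Ka×x - Ka×C = 0. Solving: [H⁺] = 1.8951e-03. Percent = (1.8951e-03/0.048) × 100

Percent ionization = 3.95%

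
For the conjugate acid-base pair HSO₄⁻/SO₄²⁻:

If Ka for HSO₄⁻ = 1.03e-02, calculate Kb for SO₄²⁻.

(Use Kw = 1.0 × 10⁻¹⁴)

For a conjugate pair Ka × Kb = Kw, so Kb = Kw/Ka = 1.0 × 10⁻¹⁴ / 1.03e-02 = 9.71e-13.

K_b = 9.71e-13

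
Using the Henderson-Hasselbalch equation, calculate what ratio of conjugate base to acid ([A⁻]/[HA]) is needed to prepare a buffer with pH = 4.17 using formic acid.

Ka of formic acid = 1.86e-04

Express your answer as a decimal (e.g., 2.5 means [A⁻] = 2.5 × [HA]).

pKa = -log(1.86e-04) = 3.7305. pH = pKa + log([A⁻]/[HA]), so log([A⁻]/[HA]) = pH − pKa = 4.17 − 3.7305 = 0.4395. [A⁻]/[HA] = 10^(0.4395) = 2.75

[A⁻]/[HA] = 2.75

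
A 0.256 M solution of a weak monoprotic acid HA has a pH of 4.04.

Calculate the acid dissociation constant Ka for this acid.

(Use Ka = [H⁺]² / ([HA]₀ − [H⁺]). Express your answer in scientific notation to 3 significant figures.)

[H⁺] = 10^(−pH) = 10^(−4.04) = 9.120e-05 M. For HA ⇌ H⁺ + A⁻, Ka = [H⁺][A⁻]/[HA] = [H⁺]² / ([HA]₀ − [H⁺]) = (9.120e-05)² / (0.256 − 9.120e-05) = 3.25e-08.

K_a = 3.25e-08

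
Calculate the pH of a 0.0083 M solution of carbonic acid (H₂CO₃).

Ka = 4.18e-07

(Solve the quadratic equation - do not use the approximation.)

x² + Ka×x - Ka×C = 0. Using quadratic formula: [H⁺] = 5.8693e-05

pH = 4.23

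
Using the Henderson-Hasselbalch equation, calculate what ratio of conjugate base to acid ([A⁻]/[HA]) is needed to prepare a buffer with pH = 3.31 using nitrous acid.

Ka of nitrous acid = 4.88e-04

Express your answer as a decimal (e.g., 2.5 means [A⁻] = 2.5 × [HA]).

pKa = -log(4.88e-04) = 3.3116. pH = pKa + log([A⁻]/[HA]), so log([A⁻]/[HA]) = pH − pKa = 3.31 − 3.3116 = -0.0016. [A⁻]/[HA] = 10^(-0.0016) = 0.996

[A⁻]/[HA] = 0.996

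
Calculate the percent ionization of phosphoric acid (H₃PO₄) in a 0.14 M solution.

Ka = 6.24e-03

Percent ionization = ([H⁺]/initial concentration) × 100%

Using Ka equilibrium: x² + Ka×x - Ka×C = 0. Solving: [H⁺] = 2.6601e-02. Percent = (2.6601e-02/0.14) × 100

Percent ionization = 19%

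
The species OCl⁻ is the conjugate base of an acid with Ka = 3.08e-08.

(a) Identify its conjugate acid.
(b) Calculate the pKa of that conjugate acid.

(a) The conjugate acid is formed by adding one H⁺ to OCl⁻, giving HOCl. (b) pKa = -log(Ka) = -log(3.08e-08) = 7.51.

Conjugate acid: HOCl; pK_a = 7.51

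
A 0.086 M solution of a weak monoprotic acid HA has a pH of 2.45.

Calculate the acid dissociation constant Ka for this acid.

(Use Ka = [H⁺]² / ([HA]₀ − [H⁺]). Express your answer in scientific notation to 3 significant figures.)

[H⁺] = 10^(−pH) = 10^(−2.45) = 3.548e-03 M. For HA ⇌ H⁺ + A⁻, Ka = [H⁺][A⁻]/[HA] = [H⁺]² / ([HA]₀ − [H⁺]) = (3.548e-03)² / (0.086 − 3.548e-03) = 1.53e-04.

K_a = 1.53e-04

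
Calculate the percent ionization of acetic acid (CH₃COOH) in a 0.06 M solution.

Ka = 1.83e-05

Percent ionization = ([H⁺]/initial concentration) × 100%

Using Ka equilibrium: x² + Ka×x - Ka×C = 0. Solving: [H⁺] = 1.0387e-03. Percent = (1.0387e-03/0.06) × 100

Percent ionization = 1.73%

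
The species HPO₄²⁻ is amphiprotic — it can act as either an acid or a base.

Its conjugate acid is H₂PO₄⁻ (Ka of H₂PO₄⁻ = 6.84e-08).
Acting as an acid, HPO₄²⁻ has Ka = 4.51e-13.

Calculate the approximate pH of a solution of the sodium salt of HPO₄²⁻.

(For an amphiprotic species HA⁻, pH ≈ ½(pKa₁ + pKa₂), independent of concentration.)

pKa₁ = -log(6.84e-08) = 7.16; pKa₂ = -log(4.51e-13) = 12.35. For an amphiprotic species, pH ≈ ½(pKa₁ + pKa₂) = ½(7.16 + 12.35) = 9.76.

pH = 9.76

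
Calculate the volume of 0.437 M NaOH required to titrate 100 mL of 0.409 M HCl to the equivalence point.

At equivalence: moles acid = moles base. moles HCl = 0.409 × 100/1000 = 0.0409 mol. V_base = moles / 0.437 × 1000 = 93.6 mL.

V_{base} = 93.6 mL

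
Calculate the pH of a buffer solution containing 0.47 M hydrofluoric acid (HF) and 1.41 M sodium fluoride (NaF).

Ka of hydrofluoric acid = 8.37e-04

pKa = -log(8.37e-04) = 3.08. pH = pKa + log([A⁻]/[HA]) = 3.08 + log(1.41/0.47)

pH = 3.55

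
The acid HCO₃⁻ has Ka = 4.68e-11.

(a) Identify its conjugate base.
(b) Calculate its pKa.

(a) The conjugate base is formed by removing one H⁺ from HCO₃⁻, giving CO₃²⁻. (b) pKa = -log(Ka) = -log(4.68e-11) = 10.33.

Conjugate base: CO₃²⁻; pK_a = 10.33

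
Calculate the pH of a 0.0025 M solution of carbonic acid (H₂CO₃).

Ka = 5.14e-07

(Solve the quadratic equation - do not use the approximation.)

x² + Ka×x - Ka×C = 0. Using quadratic formula: [H⁺] = 3.5591e-05

pH = 4.45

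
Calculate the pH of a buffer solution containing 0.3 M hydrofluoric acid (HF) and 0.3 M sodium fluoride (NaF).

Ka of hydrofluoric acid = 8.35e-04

pKa = -log(8.35e-04) = 3.08. pH = pKa + log([A⁻]/[HA]) = 3.08 + log(0.3/0.3)

pH = 3.08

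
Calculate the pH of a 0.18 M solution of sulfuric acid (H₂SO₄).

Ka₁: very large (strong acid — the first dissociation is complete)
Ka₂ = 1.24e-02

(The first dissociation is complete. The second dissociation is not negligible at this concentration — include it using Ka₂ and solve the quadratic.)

First dissociation is complete: [H⁺]₀ = [HSO₄⁻]₀ = C = 0.18 M. Second dissociation HSO₄⁻ ⇌ H⁺ + SO₄²⁻: let x = [SO₄²⁻]. Ka₂ = (C + x)·x / (C − x) = 1.24e-02 → x² + (C + Ka₂)·x − Ka₂·C = 0 → x² + 0.19240·x − 2.232e-03 = 0. x = (−0.19240 + √(0.19240² + 4 × 2.232e-03)) / 2 = 1.0975e-02 M. [H⁺] = C + x = 0.18 + 1.0975e-02 = 1.9097e-01 M. pH = -log(1.9097e-01) = 0.72.

pH = 0.72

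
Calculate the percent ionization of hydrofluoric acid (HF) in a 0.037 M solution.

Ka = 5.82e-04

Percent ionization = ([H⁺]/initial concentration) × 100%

Using Ka equilibrium: x² + Ka×x - Ka×C = 0. Solving: [H⁺] = 4.3586e-03. Percent = (4.3586e-03/0.037) × 100

Percent ionization = 11.8%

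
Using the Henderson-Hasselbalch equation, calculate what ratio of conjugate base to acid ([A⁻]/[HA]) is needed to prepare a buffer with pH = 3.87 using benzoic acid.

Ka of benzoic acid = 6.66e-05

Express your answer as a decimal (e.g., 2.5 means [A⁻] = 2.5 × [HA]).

pKa = -log(6.66e-05) = 4.1765. pH = pKa + log([A⁻]/[HA]), so log([A⁻]/[HA]) = pH − pKa = 3.87 − 4.1765 = -0.3065. [A⁻]/[HA] = 10^(-0.3065) = 0.494

[A⁻]/[HA] = 0.494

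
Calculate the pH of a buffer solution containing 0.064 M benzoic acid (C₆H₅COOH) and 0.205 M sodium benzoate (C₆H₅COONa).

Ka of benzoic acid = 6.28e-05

pKa = -log(6.28e-05) = 4.20. pH = pKa + log([A⁻]/[HA]) = 4.20 + log(0.205/0.064)

pH = 4.71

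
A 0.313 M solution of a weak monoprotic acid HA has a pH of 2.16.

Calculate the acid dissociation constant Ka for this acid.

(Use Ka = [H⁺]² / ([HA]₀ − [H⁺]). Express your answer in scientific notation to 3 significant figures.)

[H⁺] = 10^(−pH) = 10^(−2.16) = 6.918e-03 M. For HA ⇌ H⁺ + A⁻, Ka = [H⁺][A⁻]/[HA] = [H⁺]² / ([HA]₀ − [H⁺]) = (6.918e-03)² / (0.313 − 6.918e-03) = 1.56e-04.

K_a = 1.56e-04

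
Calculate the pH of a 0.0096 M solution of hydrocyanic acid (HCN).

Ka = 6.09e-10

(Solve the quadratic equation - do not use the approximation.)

x² + Ka×x - Ka×C = 0. Using quadratic formula: [H⁺] = 2.4176e-06

pH = 5.62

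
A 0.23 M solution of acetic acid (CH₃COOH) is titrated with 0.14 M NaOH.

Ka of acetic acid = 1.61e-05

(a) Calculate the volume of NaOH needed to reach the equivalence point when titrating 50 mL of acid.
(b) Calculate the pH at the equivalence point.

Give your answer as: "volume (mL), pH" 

moles acid = 0.23 × 50/1000 = 0.0115 mol; V_base = moles/0.14 × 1000 = 82.1 mL. At equivalence only the conjugate base is present: [A⁻] = 0.0115/0.132 = 8.7027e-02 M. Kb = Kw/Ka = 6.21e-10; [OH⁻] = √(Kb × [A⁻]) = 7.3521e-06; pOH = 5.13; pH = 14 - pOH = 8.87.

V = 82.1 mL, pH = 8.87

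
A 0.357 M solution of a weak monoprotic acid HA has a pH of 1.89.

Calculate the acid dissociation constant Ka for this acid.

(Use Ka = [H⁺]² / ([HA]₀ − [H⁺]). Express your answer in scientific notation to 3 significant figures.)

[H⁺] = 10^(−pH) = 10^(−1.89) = 1.288e-02 M. For HA ⇌ H⁺ + A⁻, Ka = [H⁺][A⁻]/[HA] = [H⁺]² / ([HA]₀ − [H⁺]) = (1.288e-02)² / (0.357 − 1.288e-02) = 4.82e-04.

K_a = 4.82e-04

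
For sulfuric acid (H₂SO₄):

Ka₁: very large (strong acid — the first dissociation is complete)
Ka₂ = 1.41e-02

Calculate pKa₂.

pKa₂ = -log(Ka₂) = -log(1.41e-02) = 1.85.

pK_{a2} = 1.85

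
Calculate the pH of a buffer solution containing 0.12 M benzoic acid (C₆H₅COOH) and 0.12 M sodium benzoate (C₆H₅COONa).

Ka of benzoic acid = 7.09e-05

pKa = -log(7.09e-05) = 4.15. pH = pKa + log([A⁻]/[HA]) = 4.15 + log(0.12/0.12)

pH = 4.15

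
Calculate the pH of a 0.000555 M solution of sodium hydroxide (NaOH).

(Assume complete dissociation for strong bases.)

[OH⁻] = 0.000555 M for strong base. pOH = -log[OH⁻] = 3.26, pH = 14 - pOH

pH = 10.74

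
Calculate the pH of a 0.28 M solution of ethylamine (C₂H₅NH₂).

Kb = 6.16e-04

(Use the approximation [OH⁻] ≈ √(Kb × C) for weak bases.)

[OH⁻] = √(Kb × C) = √(6.16e-04 × 0.28) = 1.3133e-02. pOH = 1.88, pH = 14 - pOH

pH = 12.12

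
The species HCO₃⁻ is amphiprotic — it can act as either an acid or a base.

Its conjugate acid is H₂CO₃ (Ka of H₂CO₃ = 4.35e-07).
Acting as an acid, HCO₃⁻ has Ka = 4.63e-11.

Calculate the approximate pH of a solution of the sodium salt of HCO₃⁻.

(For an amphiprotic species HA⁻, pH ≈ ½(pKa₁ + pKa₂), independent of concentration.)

pKa₁ = -log(4.35e-07) = 6.36; pKa₂ = -log(4.63e-11) = 10.33. For an amphiprotic species, pH ≈ ½(pKa₁ + pKa₂) = ½(6.36 + 10.33) = 8.35.

pH = 8.35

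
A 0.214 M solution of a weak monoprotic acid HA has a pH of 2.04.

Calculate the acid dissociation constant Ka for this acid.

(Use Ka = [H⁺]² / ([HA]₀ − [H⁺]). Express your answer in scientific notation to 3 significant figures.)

[H⁺] = 10^(−pH) = 10^(−2.04) = 9.120e-03 M. For HA ⇌ H⁺ + A⁻, Ka = [H⁺][A⁻]/[HA] = [H⁺]² / ([HA]₀ − [H⁺]) = (9.120e-03)² / (0.214 − 9.120e-03) = 4.06e-04.

K_a = 4.06e-04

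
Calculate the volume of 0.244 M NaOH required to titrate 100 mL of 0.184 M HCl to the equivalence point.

At equivalence: moles acid = moles base. moles HCl = 0.184 × 100/1000 = 0.0184 mol. V_base = moles / 0.244 × 1000 = 75.4 mL.

V_{base} = 75.4 mL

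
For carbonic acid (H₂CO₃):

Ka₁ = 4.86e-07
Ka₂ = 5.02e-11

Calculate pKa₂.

pKa₂ = -log(Ka₂) = -log(5.02e-11) = 10.30.

pK_{a2} = 10.30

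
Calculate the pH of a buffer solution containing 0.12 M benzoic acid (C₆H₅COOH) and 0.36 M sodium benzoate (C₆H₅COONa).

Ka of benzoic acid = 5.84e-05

pKa = -log(5.84e-05) = 4.23. pH = pKa + log([A⁻]/[HA]) = 4.23 + log(0.36/0.12)

pH = 4.71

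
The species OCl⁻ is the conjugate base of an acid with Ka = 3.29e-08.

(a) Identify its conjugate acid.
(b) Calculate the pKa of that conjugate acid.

(a) The conjugate acid is formed by adding one H⁺ to OCl⁻, giving HOCl. (b) pKa = -log(Ka) = -log(3.29e-08) = 7.48.

Conjugate acid: HOCl; pK_a = 7.48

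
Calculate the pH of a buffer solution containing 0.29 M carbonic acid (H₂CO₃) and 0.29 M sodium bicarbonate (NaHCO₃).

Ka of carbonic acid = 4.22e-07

pKa = -log(4.22e-07) = 6.37. pH = pKa + log([A⁻]/[HA]) = 6.37 + log(0.29/0.29)

pH = 6.37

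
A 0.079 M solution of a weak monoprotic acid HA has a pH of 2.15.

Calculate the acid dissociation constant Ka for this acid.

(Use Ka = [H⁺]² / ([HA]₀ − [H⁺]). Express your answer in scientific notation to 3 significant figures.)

[H⁺] = 10^(−pH) = 10^(−2.15) = 7.079e-03 M. For HA ⇌ H⁺ + A⁻, Ka = [H⁺][A⁻]/[HA] = [H⁺]² / ([HA]₀ − [H⁺]) = (7.079e-03)² / (0.079 − 7.079e-03) = 6.97e-04.

K_a = 6.97e-04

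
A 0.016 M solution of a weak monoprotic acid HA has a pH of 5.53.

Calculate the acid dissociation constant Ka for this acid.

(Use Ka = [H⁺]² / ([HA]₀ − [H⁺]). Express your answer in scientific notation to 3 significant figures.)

[H⁺] = 10^(−pH) = 10^(−5.53) = 2.951e-06 M. For HA ⇌ H⁺ + A⁻, Ka = [H⁺][A⁻]/[HA] = [H⁺]² / ([HA]₀ − [H⁺]) = (2.951e-06)² / (0.016 − 2.951e-06) = 5.44e-10.

K_a = 5.44e-10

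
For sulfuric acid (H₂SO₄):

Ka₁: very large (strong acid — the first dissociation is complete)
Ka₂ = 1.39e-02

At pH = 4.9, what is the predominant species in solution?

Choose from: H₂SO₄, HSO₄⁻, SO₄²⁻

The first dissociation is complete, so H₂SO₄ itself is never the predominant species in water; pKa₂ = -log(1.39e-02) = 1.86. For a polyprotic acid the predominant species crosses at each pKa: below pKa_n the protonated form dominates, above it the deprotonated form does. At pH = 4.9, the predominant species is SO₄²⁻.

SO₄²⁻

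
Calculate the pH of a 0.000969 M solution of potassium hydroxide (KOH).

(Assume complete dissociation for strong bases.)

[OH⁻] = 0.000969 M for strong base. pOH = -log[OH⁻] = 3.01, pH = 14 - pOH

pH = 10.99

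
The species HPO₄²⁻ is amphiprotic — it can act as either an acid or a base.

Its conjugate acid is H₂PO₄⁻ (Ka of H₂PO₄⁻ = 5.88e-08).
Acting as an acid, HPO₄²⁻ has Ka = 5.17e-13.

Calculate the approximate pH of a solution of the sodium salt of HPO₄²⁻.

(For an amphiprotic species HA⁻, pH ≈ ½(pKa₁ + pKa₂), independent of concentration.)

pKa₁ = -log(5.88e-08) = 7.23; pKa₂ = -log(5.17e-13) = 12.29. For an amphiprotic species, pH ≈ ½(pKa₁ + pKa₂) = ½(7.23 + 12.29) = 9.76.

pH = 9.76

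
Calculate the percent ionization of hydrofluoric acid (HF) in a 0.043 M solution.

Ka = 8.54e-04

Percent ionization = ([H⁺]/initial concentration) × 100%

Using Ka equilibrium: x² + Ka×x - Ka×C = 0. Solving: [H⁺] = 5.6479e-03. Percent = (5.6479e-03/0.043) × 100

Percent ionization = 13.1%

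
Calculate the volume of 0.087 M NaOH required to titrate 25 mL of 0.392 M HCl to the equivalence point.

At equivalence: moles acid = moles base. moles HCl = 0.392 × 25/1000 = 0.0098 mol. V_base = moles / 0.087 × 1000 = 112.6 mL.

V_{base} = 112.6 mL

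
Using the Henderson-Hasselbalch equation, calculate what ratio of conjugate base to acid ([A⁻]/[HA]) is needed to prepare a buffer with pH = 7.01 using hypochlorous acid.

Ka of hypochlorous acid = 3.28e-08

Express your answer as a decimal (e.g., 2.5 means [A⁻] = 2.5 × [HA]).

pKa = -log(3.28e-08) = 7.4841. pH = pKa + log([A⁻]/[HA]), so log([A⁻]/[HA]) = pH − pKa = 7.01 − 7.4841 = -0.4741. [A⁻]/[HA] = 10^(-0.4741) = 0.336

[A⁻]/[HA] = 0.336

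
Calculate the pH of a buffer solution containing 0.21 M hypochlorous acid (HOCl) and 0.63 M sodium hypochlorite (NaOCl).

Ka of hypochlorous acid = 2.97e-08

pKa = -log(2.97e-08) = 7.53. pH = pKa + log([A⁻]/[HA]) = 7.53 + log(0.63/0.21)

pH = 8.00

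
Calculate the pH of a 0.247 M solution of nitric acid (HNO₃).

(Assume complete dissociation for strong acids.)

[H⁺] = 0.247 M for strong acid. pH = -log[H⁺] = -log(0.247)

pH = 0.61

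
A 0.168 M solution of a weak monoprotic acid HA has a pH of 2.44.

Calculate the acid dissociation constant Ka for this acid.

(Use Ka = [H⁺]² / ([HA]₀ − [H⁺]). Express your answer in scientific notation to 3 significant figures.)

[H⁺] = 10^(−pH) = 10^(−2.44) = 3.631e-03 M. For HA ⇌ H⁺ + A⁻, Ka = [H⁺][A⁻]/[HA] = [H⁺]² / ([HA]₀ − [H⁺]) = (3.631e-03)² / (0.168 − 3.631e-03) = 8.02e-05.

K_a = 8.02e-05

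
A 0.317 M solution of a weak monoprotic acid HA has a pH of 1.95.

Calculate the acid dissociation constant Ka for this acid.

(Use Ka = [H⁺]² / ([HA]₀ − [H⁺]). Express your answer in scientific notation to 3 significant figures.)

[H⁺] = 10^(−pH) = 10^(−1.95) = 1.122e-02 M. For HA ⇌ H⁺ + A⁻, Ka = [H⁺][A⁻]/[HA] = [H⁺]² / ([HA]₀ − [H⁺]) = (1.122e-02)² / (0.317 − 1.122e-02) = 4.12e-04.

K_a = 4.12e-04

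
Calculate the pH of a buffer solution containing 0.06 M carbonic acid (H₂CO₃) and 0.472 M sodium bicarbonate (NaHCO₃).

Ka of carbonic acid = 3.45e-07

pKa = -log(3.45e-07) = 6.46. pH = pKa + log([A⁻]/[HA]) = 6.46 + log(0.472/0.06)

pH = 7.36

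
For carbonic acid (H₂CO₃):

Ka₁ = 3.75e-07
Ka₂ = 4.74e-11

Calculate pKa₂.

pKa₂ = -log(Ka₂) = -log(4.74e-11) = 10.32.

pK_{a2} = 10.32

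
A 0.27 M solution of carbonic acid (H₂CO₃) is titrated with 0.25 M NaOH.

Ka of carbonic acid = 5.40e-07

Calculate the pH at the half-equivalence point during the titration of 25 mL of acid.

At half-equivalence [HA] = [A⁻], so Henderson-Hasselbalch gives pH = pKa = -log(5.40e-07) = 6.27.

pH = pKa = 6.27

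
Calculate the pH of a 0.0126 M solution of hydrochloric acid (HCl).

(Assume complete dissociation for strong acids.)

[H⁺] = 0.0126 M for strong acid. pH = -log[H⁺] = -log(0.0126)

pH = 1.90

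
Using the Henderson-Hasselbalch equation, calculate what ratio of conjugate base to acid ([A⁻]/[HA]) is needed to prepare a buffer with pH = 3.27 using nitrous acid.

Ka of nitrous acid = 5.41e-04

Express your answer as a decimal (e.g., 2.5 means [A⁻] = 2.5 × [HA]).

pKa = -log(5.41e-04) = 3.2668. pH = pKa + log([A⁻]/[HA]), so log([A⁻]/[HA]) = pH − pKa = 3.27 − 3.2668 = 0.0032. [A⁻]/[HA] = 10^(0.0032) = 1.01

[A⁻]/[HA] = 1.01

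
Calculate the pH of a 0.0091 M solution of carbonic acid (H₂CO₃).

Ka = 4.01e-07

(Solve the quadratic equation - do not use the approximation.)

x² + Ka×x - Ka×C = 0. Using quadratic formula: [H⁺] = 6.0208e-05

pH = 4.22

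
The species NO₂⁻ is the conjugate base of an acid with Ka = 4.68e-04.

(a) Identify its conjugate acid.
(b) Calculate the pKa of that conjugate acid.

(a) The conjugate acid is formed by adding one H⁺ to NO₂⁻, giving HNO₂. (b) pKa = -log(Ka) = -log(4.68e-04) = 3.33.

Conjugate acid: HNO₂; pK_a = 3.33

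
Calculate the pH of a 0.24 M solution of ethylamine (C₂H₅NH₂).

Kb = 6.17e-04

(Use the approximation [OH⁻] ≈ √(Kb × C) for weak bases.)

[OH⁻] = √(Kb × C) = √(6.17e-04 × 0.24) = 1.2169e-02. pOH = 1.91, pH = 14 - pOH

pH = 12.09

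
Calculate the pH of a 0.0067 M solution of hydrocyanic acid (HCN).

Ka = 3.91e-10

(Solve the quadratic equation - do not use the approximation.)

x² + Ka×x - Ka×C = 0. Using quadratic formula: [H⁺] = 1.6184e-06

pH = 5.79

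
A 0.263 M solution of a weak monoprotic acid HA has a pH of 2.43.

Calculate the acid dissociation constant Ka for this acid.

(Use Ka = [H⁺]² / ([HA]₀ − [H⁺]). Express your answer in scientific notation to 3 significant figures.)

[H⁺] = 10^(−pH) = 10^(−2.43) = 3.715e-03 M. For HA ⇌ H⁺ + A⁻, Ka = [H⁺][A⁻]/[HA] = [H⁺]² / ([HA]₀ − [H⁺]) = (3.715e-03)² / (0.263 − 3.715e-03) = 5.32e-05.

K_a = 5.32e-05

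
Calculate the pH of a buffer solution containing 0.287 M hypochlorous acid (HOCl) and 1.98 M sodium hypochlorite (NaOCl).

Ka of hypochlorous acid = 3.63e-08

pKa = -log(3.63e-08) = 7.44. pH = pKa + log([A⁻]/[HA]) = 7.44 + log(1.98/0.287)

pH = 8.28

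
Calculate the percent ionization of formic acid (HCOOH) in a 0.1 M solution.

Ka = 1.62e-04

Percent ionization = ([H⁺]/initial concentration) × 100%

Using Ka equilibrium: x² + Ka×x - Ka×C = 0. Solving: [H⁺] = 3.9447e-03. Percent = (3.9447e-03/0.1) × 100

Percent ionization = 3.94%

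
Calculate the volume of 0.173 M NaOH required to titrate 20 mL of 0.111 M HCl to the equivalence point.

At equivalence: moles acid = moles base. moles HCl = 0.111 × 20/1000 = 0.00222 mol. V_base = moles / 0.173 × 1000 = 12.8 mL.

V_{base} = 12.8 mL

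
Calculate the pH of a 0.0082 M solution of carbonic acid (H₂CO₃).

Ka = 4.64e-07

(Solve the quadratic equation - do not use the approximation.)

x² + Ka×x - Ka×C = 0. Using quadratic formula: [H⁺] = 6.1451e-05

pH = 4.21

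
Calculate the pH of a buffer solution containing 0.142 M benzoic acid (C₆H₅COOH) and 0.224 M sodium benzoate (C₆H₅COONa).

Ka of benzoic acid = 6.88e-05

pKa = -log(6.88e-05) = 4.16. pH = pKa + log([A⁻]/[HA]) = 4.16 + log(0.224/0.142)

pH = 4.36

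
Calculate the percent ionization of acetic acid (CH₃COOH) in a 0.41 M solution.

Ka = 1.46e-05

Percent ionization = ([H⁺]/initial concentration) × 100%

Using Ka equilibrium: x² + Ka×x - Ka×C = 0. Solving: [H⁺] = 2.4393e-03. Percent = (2.4393e-03/0.41) × 100

Percent ionization = 0.595%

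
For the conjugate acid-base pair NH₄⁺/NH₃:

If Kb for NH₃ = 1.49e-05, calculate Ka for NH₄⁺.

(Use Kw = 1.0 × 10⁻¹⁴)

For a conjugate pair Ka × Kb = Kw, so Ka = Kw/Kb = 1.0 × 10⁻¹⁴ / 1.49e-05 = 6.71e-10.

K_a = 6.71e-10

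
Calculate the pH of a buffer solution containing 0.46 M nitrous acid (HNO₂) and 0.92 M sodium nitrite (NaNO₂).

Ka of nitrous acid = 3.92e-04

pKa = -log(3.92e-04) = 3.41. pH = pKa + log([A⁻]/[HA]) = 3.41 + log(0.92/0.46)

pH = 3.71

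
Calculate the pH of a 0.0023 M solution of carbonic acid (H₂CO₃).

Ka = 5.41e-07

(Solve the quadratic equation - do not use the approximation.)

x² + Ka×x - Ka×C = 0. Using quadratic formula: [H⁺] = 3.5005e-05

pH = 4.46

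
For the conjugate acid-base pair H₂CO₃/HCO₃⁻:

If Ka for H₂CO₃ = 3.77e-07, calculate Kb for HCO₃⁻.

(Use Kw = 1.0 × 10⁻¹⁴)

For a conjugate pair Ka × Kb = Kw, so Kb = Kw/Ka = 1.0 × 10⁻¹⁴ / 3.77e-07 = 2.65e-08.

K_b = 2.65e-08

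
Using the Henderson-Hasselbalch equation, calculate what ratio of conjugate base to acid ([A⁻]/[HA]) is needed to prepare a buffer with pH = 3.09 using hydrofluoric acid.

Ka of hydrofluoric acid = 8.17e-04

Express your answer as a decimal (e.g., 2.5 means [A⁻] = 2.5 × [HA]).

pKa = -log(8.17e-04) = 3.0878. pH = pKa + log([A⁻]/[HA]), so log([A⁻]/[HA]) = pH − pKa = 3.09 − 3.0878 = 0.0022. [A⁻]/[HA] = 10^(0.0022) = 1.01

[A⁻]/[HA] = 1.01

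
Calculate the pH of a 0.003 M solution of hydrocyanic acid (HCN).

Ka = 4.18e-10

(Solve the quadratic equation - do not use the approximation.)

x² + Ka×x - Ka×C = 0. Using quadratic formula: [H⁺] = 1.1196e-06

pH = 5.95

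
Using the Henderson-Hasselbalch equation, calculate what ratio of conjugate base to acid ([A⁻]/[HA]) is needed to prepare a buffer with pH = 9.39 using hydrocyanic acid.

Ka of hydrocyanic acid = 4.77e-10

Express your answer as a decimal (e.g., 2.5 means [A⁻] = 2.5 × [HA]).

pKa = -log(4.77e-10) = 9.3215. pH = pKa + log([A⁻]/[HA]), so log([A⁻]/[HA]) = pH − pKa = 9.39 − 9.3215 = 0.0685. [A⁻]/[HA] = 10^(0.0685) = 1.17

[A⁻]/[HA] = 1.17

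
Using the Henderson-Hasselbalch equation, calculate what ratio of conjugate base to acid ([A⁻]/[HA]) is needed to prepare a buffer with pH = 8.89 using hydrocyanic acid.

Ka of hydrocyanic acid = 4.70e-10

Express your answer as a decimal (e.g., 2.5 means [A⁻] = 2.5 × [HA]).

pKa = -log(4.70e-10) = 9.3279. pH = pKa + log([A⁻]/[HA]), so log([A⁻]/[HA]) = pH − pKa = 8.89 − 9.3279 = -0.4379. [A⁻]/[HA] = 10^(-0.4379) = 0.365

[A⁻]/[HA] = 0.365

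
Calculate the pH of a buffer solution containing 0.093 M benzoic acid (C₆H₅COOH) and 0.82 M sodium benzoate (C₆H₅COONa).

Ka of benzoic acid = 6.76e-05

pKa = -log(6.76e-05) = 4.17. pH = pKa + log([A⁻]/[HA]) = 4.17 + log(0.82/0.093)

pH = 5.12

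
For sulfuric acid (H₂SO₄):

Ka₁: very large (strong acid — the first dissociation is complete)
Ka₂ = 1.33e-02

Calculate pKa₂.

pKa₂ = -log(Ka₂) = -log(1.33e-02) = 1.88.

pK_{a2} = 1.88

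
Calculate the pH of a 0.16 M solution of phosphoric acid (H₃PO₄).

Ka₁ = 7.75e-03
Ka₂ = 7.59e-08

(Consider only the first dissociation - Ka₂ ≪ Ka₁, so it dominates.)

First dissociation dominates. From Ka₁ = [H⁺][HA⁻]/[H₂A], x² + Ka₁·x − Ka₁·C = 0 with C = 0.16 M and Ka₁ = 7.75e-03. Solving: [H⁺] = (−Ka₁ + √(Ka₁² + 4·Ka₁·C)) / 2 = 3.1551e-02 M. pH = -log(3.1551e-02) = 1.50.

pH = 1.50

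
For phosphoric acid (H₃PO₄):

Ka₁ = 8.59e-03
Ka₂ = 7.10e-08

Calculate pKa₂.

pKa₂ = -log(Ka₂) = -log(7.10e-08) = 7.15.

pK_{a2} = 7.15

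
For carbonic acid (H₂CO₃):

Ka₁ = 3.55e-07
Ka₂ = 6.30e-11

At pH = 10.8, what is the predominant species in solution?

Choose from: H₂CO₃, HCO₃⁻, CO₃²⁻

pKa₁ = 6.45, pKa₂ = 10.20. For a polyprotic acid the predominant species crosses at each pKa: below pKa_n the protonated form dominates, above it the deprotonated form does. At pH = 10.8, the predominant species is CO₃²⁻.

CO₃²⁻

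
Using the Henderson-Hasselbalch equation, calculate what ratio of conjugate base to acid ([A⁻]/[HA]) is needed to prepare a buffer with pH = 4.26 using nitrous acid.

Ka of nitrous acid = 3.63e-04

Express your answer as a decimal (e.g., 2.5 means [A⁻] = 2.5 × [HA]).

pKa = -log(3.63e-04) = 3.4401. pH = pKa + log([A⁻]/[HA]), so log([A⁻]/[HA]) = pH − pKa = 4.26 − 3.4401 = 0.8199. [A⁻]/[HA] = 10^(0.8199) = 6.61

[A⁻]/[HA] = 6.61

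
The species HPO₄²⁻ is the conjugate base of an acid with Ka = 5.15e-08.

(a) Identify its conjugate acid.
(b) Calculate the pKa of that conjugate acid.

(a) The conjugate acid is formed by adding one H⁺ to HPO₄²⁻, giving H₂PO₄⁻. (b) pKa = -log(Ka) = -log(5.15e-08) = 7.29.

Conjugate acid: H₂PO₄⁻; pK_a = 7.29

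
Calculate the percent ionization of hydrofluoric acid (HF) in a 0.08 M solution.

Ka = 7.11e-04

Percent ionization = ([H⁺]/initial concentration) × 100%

Using Ka equilibrium: x² + Ka×x - Ka×C = 0. Solving: [H⁺] = 7.1948e-03. Percent = (7.1948e-03/0.08) × 100

Percent ionization = 8.99%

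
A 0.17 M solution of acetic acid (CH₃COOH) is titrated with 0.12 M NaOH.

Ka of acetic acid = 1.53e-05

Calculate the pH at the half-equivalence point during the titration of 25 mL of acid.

At half-equivalence [HA] = [A⁻], so Henderson-Hasselbalch gives pH = pKa = -log(1.53e-05) = 4.82.

pH = pKa = 4.82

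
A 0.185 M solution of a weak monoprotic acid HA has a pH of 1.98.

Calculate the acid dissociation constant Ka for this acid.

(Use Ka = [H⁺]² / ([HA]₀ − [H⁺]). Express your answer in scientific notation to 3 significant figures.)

[H⁺] = 10^(−pH) = 10^(−1.98) = 1.047e-02 M. For HA ⇌ H⁺ + A⁻, Ka = [H⁺][A⁻]/[HA] = [H⁺]² / ([HA]₀ − [H⁺]) = (1.047e-02)² / (0.185 − 1.047e-02) = 6.28e-04.

K_a = 6.28e-04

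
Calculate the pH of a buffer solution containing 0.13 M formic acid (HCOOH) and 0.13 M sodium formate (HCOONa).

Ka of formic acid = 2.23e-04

pKa = -log(2.23e-04) = 3.65. pH = pKa + log([A⁻]/[HA]) = 3.65 + log(0.13/0.13)

pH = 3.65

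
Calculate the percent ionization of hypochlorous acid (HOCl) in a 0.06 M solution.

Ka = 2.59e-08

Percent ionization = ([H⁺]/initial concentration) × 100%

Using Ka equilibrium: x² + Ka×x - Ka×C = 0. Solving: [H⁺] = 3.9408e-05. Percent = (3.9408e-05/0.06) × 100

Percent ionization = 0.0657%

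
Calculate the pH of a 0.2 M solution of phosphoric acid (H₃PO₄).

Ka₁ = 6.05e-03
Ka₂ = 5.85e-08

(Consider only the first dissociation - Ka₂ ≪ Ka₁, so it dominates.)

First dissociation dominates. From Ka₁ = [H⁺][HA⁻]/[H₂A], x² + Ka₁·x − Ka₁·C = 0 with C = 0.2 M and Ka₁ = 6.05e-03. Solving: [H⁺] = (−Ka₁ + √(Ka₁² + 4·Ka₁·C)) / 2 = 3.1891e-02 M. pH = -log(3.1891e-02) = 1.50.

pH = 1.50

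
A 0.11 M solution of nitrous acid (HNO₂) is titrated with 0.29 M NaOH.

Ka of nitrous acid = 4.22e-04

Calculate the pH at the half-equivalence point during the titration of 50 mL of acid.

At half-equivalence [HA] = [A⁻], so Henderson-Hasselbalch gives pH = pKa = -log(4.22e-04) = 3.37.

pH = pKa = 3.37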